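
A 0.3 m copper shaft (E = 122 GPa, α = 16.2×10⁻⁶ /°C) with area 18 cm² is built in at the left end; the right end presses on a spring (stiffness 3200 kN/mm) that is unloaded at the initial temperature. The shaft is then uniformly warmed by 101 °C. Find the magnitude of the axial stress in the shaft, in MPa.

σ ≈ 162 MPa (compressive)

Free thermal expansion: δ_free = αΔT L = 16.2×10⁻⁶ × 101 × 300 = 0.4909 mm.
With a force P in the spring, the elastic change of the shaft is PL/(AE) and that of the spring is P/k; compatibility requires their sum to equal δ_free.
P [ L/(AE) + 1/k ] = δ_free → P [ 300/(1800×122×10³) + 1/(3200×10³) ] = 0.4909.
P = 0.4909 / 1.679×10⁻⁶ = 292400 N.
σ = P/A = 292400/1800 = 162.5 MPa.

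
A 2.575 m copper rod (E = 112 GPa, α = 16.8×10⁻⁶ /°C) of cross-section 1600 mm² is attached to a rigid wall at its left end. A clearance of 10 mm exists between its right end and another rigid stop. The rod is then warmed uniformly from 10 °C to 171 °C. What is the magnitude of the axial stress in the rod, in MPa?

σ ≈ 0 MPa

Unrestrained expansion: δ_free = αΔT L = 16.8×10⁻⁶ × 161 × 2575 = 6.965 mm.
This is smaller than the 10 mm clearance, so the rod expands freely without reaching the stop — the stress is zero.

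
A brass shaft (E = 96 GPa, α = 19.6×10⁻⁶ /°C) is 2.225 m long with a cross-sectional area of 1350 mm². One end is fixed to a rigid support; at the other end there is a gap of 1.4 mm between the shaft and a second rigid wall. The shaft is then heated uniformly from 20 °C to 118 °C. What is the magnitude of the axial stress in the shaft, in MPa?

Unrestrained expansion: δ_free = αΔT L = 19.6×10⁻⁶ × 98 × 2225 = 4.274 mm.
This exceeds the 1.4 mm gap, so the wall pushes back. The portion of expansion that must be recovered elastically is δ_free − gap = 4.274 − 1.4 = 2.874 mm.
That suppressed elongation corresponds to σ = E·Δ/L = 96×10³ × 2.874/2225 = 124 MPa.

σ ≈ 124 MPa (compressive)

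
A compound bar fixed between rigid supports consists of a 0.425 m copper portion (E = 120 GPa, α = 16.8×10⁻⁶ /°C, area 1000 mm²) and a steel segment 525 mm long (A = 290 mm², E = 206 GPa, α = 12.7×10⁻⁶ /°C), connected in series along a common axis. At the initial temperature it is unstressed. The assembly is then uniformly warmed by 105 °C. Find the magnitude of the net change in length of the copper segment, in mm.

With the walls removed the bar would change length by δ_free = Σ αᵢΔT Lᵢ = 16.8×10⁻⁶×105×425 + 12.7×10⁻⁶×105×525 = 1.45 mm.
Since the ends are fixed, an axial force P builds up, equal in every segment, with P · Σ Lᵢ/(AᵢEᵢ) = δ_free.
The series flexibility is Σ Lᵢ/(AᵢEᵢ) = 425/(1000×120×10³) + 525/(290×206×10³) = 1.233×10⁻⁵ mm/N.
So P = 1.45 / 1.233×10⁻⁵ = 117.6 kN, compressive.
For the copper segment, free thermal change = 16.8×10⁻⁶×105×425 = 0.7497 mm and elastic change from P = 117600×425/(1000×120×10³) = 0.4164 mm; these oppose, so the net change is 0.333 mm (segment lengthens).

|ΔL| ≈ 0.333 mm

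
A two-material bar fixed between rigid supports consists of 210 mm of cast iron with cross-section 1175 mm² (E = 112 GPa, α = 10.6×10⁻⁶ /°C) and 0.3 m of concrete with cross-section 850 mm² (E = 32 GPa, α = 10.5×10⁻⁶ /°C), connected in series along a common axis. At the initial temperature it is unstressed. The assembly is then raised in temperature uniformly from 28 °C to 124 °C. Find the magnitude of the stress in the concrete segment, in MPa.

If the supports were absent, the total length change would be Σ αᵢΔT Lᵢ = 10.6×10⁻⁶×96×210 + 10.5×10⁻⁶×96×300 = 0.5161 mm.
The walls prevent any net length change, so an axial force P (same in every segment) develops. Compatibility: P · Σ Lᵢ/(AᵢEᵢ) = δ_free.
Σ Lᵢ/(AᵢEᵢ) = 210/(1175×112×10³) + 300/(850×32×10³) = 1.263×10⁻⁵ mm/N.
P = 0.5161 / 1.263×10⁻⁵ = 40880 N = 40.88 kN, compressive.
σ_{concrete} = P / A = 40880 / 850 = 48.09 MPa.

σ ≈ 48.1 MPa (compressive)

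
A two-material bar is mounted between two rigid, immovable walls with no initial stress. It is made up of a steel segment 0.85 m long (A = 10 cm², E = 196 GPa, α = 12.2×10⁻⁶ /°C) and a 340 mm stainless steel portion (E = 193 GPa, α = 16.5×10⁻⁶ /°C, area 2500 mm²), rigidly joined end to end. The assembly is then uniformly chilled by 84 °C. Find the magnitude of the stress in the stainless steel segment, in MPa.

With the walls removed the bar would change length by δ_free = Σ αᵢΔT Lᵢ = 12.2×10⁻⁶×84×850 + 16.5×10⁻⁶×84×340 = 1.342 mm.
Since the ends are fixed, an axial force P builds up, equal in every segment, with P · Σ Lᵢ/(AᵢEᵢ) = δ_free.
The series flexibility is Σ Lᵢ/(AᵢEᵢ) = 850/(1000×196×10³) + 340/(2500×193×10³) = 5.041×10⁻⁶ mm/N.
P = 1.342 / 5.041×10⁻⁶ = 266300 N = 266.3 kN, tensile.
σ_{stainless steel} = P / A = 266300 / 2500 = 106.5 MPa.

σ ≈ 107 MPa (tensile)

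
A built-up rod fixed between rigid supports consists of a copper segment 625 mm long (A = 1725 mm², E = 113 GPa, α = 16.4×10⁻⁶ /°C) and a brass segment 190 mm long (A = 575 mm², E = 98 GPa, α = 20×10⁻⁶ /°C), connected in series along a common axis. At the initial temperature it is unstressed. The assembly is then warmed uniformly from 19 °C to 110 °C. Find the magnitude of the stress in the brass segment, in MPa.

σ ≈ 338 MPa (compressive)

Free thermal expansion of the whole bar: Σ αᵢΔT Lᵢ = 16.4×10⁻⁶×91×625 + 20×10⁻⁶×91×190 = 1.279 mm.
The walls prevent any net length change, so an axial force P (same in every segment) develops. Compatibility: P · Σ Lᵢ/(AᵢEᵢ) = δ_free.
The series flexibility is Σ Lᵢ/(AᵢEᵢ) = 625/(1725×113×10³) + 190/(575×98×10³) = 6.578×10⁻⁶ mm/N.
Hence P = δ_free / Σ(L/AE) = 1.279/6.578×10⁻⁶ = 194.4 kN (compressive).
σ_{brass} = P / A = 194400 / 575 = 338 MPa.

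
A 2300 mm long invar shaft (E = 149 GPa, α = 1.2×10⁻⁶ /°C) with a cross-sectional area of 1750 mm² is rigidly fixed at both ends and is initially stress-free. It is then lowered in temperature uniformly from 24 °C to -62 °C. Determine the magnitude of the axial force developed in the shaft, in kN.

P ≈ 26.9 kN (tensile)

The ends cannot move, so σ = EαΔT = 149×10³ × 1.2×10⁻⁶ × 86 = 15.38 MPa.
P = AEαΔT = 1750 × 149×10³ × 1.2×10⁻⁶ × 86 = 26.91 kN (tensile).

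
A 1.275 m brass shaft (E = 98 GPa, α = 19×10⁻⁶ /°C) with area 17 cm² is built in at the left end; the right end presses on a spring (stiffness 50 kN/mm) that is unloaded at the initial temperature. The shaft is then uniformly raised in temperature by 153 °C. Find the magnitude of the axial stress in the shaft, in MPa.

The unrestrained thermal change is αΔT L = 19×10⁻⁶ × 153 × 1275 = 3.706 mm.
Let P be the compressive force at the spring. The shaft shortens elastically by PL/(AE) and the spring compresses by P/k; together these equal δ_free.
So P = δ_free / [L/(AE) + 1/k] = 3.706 / [ 1275/(1700×98×10³) + 1/(50×10³) ].
P = 3.706 / 2.765×10⁻⁵ = 134000 N.
σ = P/A = 134000/1700 = 78.84 MPa.

σ ≈ 78.8 MPa (compressive)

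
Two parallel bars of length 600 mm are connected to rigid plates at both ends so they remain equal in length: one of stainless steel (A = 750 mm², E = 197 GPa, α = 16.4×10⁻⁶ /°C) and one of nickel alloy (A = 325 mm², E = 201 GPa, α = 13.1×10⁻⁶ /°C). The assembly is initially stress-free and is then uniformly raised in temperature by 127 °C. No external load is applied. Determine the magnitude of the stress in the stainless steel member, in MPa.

σ ≈ 25.3 MPa (compressive)

Equilibrium of a rigid end plate with no external load gives equal and opposite internal forces ±P in the two members. Since α_{stainless steel} > α_{nickel alloy}, heating drives the stainless steel into compression and the nickel alloy into tension.
Compatibility of the two members (thermal + elastic change equal): (α₁ − α₂)ΔT = P·[1/(A₁E₁) + 1/(A₂E₂)].
|α₁ − α₂|·ΔT = 3.3×10⁻⁶ × 127 = 0.0004191.
1/(A₁E₁) + 1/(A₂E₂) = 1/(750×197×10³) + 1/(325×201×10³) = 2.208×10⁻⁸ N⁻¹.
So P = 0.0004191 / 2.208×10⁻⁸ = 18.98 kN.
σ_{stainless steel} = P/A₁ = 18980/750 = 25.31 MPa, compressive.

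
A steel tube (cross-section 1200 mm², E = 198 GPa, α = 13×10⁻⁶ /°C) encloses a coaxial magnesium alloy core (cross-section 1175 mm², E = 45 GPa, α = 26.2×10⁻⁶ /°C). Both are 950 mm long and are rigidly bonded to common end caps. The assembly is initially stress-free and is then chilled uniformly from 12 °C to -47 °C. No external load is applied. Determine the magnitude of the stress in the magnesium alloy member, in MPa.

The magnesium alloy has the larger α, so on cooling it would change length more than the steel if both were free. The rigid plates force a common final length, so the magnesium alloy is put into tension and the steel into compression, with equal and opposite forces P (no external load).
Compatibility of the two members (thermal + elastic change equal): (α₁ − α₂)ΔT = P·[1/(A₁E₁) + 1/(A₂E₂)].
|α₁ − α₂|·ΔT = 13.2×10⁻⁶ × 59 = 0.0007788.
1/(A₁E₁) + 1/(A₂E₂) = 1/(1200×198×10³) + 1/(1175×45×10³) = 2.312×10⁻⁸ N⁻¹.
P = 0.0007788 / 2.312×10⁻⁸ = 33680 N = 33.68 kN.
σ_{magnesium alloy} = P/A₂ = 33680/1175 = 28.67 MPa, tensile.

σ ≈ 28.7 MPa (tensile)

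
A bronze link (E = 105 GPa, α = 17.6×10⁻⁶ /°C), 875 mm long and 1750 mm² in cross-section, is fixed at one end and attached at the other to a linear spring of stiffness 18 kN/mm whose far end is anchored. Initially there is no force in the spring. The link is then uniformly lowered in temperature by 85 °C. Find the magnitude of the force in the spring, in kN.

P ≈ 21.7 kN

Free thermal contraction: δ_free = αΔT L = 17.6×10⁻⁶ × 85 × 875 = 1.309 mm.
With a force P in the spring, the elastic change of the link is PL/(AE) and that of the spring is P/k; compatibility requires their sum to equal δ_free.
So P = δ_free / [L/(AE) + 1/k] = 1.309 / [ 875/(1750×105×10³) + 1/(18×10³) ].
P = 1.309 / 6.032×10⁻⁵ = 21700 N.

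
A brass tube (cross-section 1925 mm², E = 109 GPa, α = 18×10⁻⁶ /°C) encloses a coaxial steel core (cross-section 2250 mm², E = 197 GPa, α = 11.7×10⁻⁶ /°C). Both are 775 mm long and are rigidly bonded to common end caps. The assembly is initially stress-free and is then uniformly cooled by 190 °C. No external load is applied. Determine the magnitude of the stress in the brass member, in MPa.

σ ≈ 88.6 MPa (tensile)

Both members must finish at the same length. With the larger α, the brass tends to over-contract; the plates restrain it, putting the brass in tension and the steel in compression. With no external load the two internal forces are equal and opposite, magnitude P.
Equating the net (thermal + elastic) strains gives |α₁ − α₂|·ΔT = P·[1/(A₁E₁) + 1/(A₂E₂)].
|α₁ − α₂|·ΔT = 6.3×10⁻⁶ × 190 = 0.001197.
1/(A₁E₁) + 1/(A₂E₂) = 1/(1925×109×10³) + 1/(2250×197×10³) = 7.022×10⁻⁹ N⁻¹.
So P = 0.001197 / 7.022×10⁻⁹ = 170.5 kN.
σ_{brass} = P/A₁ = 170500/1925 = 88.55 MPa, tensile.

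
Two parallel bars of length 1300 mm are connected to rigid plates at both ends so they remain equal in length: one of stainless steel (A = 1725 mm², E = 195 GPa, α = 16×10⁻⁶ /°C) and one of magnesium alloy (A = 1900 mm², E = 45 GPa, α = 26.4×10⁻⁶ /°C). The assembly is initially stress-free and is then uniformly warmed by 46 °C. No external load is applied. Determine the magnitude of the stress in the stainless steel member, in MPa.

σ ≈ 18.9 MPa (tensile)

The magnesium alloy has the larger α, so on heating it would change length more than the stainless steel if both were free. The rigid plates force a common final length, so the magnesium alloy is put into compression and the stainless steel into tension, with equal and opposite forces P (no external load).
Setting the final lengths equal and cancelling L: (α₁ − α₂)ΔT = P/(A₁E₁) + P/(A₂E₂).
|α₁ − α₂|·ΔT = 10.4×10⁻⁶ × 46 = 0.0004784.
1/(A₁E₁) + 1/(A₂E₂) = 1/(1725×195×10³) + 1/(1900×45×10³) = 1.467×10⁻⁸ N⁻¹.
So P = 0.0004784 / 1.467×10⁻⁸ = 32.61 kN.
σ_{stainless steel} = P/A₁ = 32610/1725 = 18.91 MPa, tensile.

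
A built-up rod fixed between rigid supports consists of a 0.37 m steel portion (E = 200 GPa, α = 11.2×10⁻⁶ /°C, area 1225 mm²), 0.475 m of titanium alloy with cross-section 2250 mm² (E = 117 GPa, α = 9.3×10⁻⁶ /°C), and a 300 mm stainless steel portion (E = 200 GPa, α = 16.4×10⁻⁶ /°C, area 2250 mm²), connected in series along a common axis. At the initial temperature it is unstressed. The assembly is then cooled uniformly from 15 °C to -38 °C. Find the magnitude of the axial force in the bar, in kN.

Free thermal contraction of the whole bar: Σ αᵢΔT Lᵢ = 11.2×10⁻⁶×53×370 + 9.3×10⁻⁶×53×475 + 16.4×10⁻⁶×53×300 = 0.7145 mm.
The rigid supports impose zero overall length change; the single axial force P common to all segments must satisfy P Σ Lᵢ/(AᵢEᵢ) = δ_free.
The series flexibility is Σ Lᵢ/(AᵢEᵢ) = 370/(1225×200×10³) + 475/(2250×117×10³) + 300/(2250×200×10³) = 3.981×10⁻⁶ mm/N.
So P = 0.7145 / 3.981×10⁻⁶ = 179.5 kN, tensile.

P ≈ 179 kN (tensile)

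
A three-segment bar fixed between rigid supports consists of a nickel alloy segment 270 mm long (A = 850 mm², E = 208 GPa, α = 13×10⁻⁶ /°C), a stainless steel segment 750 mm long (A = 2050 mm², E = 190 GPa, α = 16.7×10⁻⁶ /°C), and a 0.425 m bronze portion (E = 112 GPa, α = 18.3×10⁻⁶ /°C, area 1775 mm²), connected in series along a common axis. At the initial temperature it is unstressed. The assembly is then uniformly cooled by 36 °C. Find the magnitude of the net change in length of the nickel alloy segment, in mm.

With the walls removed the bar would change length by δ_free = Σ αᵢΔT Lᵢ = 13×10⁻⁶×36×270 + 16.7×10⁻⁶×36×750 + 18.3×10⁻⁶×36×425 = 0.8572 mm.
The rigid supports impose zero overall length change; the single axial force P common to all segments must satisfy P Σ Lᵢ/(AᵢEᵢ) = δ_free.
The series flexibility is Σ Lᵢ/(AᵢEᵢ) = 270/(850×208×10³) + 750/(2050×190×10³) + 425/(1775×112×10³) = 5.591×10⁻⁶ mm/N.
Hence P = δ_free / Σ(L/AE) = 0.8572/5.591×10⁻⁶ = 153.3 kN (tensile).
For the nickel alloy segment, free thermal change = 13×10⁻⁶×36×270 = 0.1264 mm and elastic change from P = 153300×270/(850×208×10³) = 0.2342 mm; these oppose, so the net change is 0.108 mm (segment lengthens).

|ΔL| ≈ 0.108 mm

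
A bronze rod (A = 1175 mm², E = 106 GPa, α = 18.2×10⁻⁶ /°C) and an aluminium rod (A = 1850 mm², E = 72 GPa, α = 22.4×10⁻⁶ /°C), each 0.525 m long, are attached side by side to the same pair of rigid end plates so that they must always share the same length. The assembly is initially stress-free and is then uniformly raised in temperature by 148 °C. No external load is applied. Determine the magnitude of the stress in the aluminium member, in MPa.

σ ≈ 21.6 MPa (compressive)

The aluminium has the larger α, so on heating it would change length more than the bronze if both were free. The rigid plates force a common final length, so the aluminium is put into compression and the bronze into tension, with equal and opposite forces P (no external load).
Compatibility of the two members (thermal + elastic change equal): (α₁ − α₂)ΔT = P·[1/(A₁E₁) + 1/(A₂E₂)].
|α₁ − α₂|·ΔT = 4.2×10⁻⁶ × 148 = 0.0006216.
1/(A₁E₁) + 1/(A₂E₂) = 1/(1175×106×10³) + 1/(1850×72×10³) = 1.554×10⁻⁸ N⁻¹.
P = 0.0006216 / 1.554×10⁻⁸ = 40010 N = 40.01 kN.
σ_{aluminium} = P/A₂ = 40010/1850 = 21.63 MPa, compressive.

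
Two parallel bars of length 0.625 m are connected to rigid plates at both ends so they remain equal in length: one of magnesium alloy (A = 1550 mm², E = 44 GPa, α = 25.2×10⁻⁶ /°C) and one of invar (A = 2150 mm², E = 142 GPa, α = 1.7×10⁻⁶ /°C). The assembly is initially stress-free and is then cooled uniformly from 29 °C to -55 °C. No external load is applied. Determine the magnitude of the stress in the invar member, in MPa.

σ ≈ 51.2 MPa (compressive)

Equilibrium of a rigid end plate with no external load gives equal and opposite internal forces ±P in the two members. Since α_{magnesium alloy} > α_{invar}, cooling drives the magnesium alloy into tension and the invar into compression.
Compatibility of the two members (thermal + elastic change equal): (α₁ − α₂)ΔT = P·[1/(A₁E₁) + 1/(A₂E₂)].
|α₁ − α₂|·ΔT = 23.5×10⁻⁶ × 84 = 0.001974.
1/(A₁E₁) + 1/(A₂E₂) = 1/(1550×44×10³) + 1/(2150×142×10³) = 1.794×10⁻⁸ N⁻¹.
So P = 0.001974 / 1.794×10⁻⁸ = 110 kN.
σ_{invar} = P/A₂ = 110000/2150 = 51.18 MPa, compressive.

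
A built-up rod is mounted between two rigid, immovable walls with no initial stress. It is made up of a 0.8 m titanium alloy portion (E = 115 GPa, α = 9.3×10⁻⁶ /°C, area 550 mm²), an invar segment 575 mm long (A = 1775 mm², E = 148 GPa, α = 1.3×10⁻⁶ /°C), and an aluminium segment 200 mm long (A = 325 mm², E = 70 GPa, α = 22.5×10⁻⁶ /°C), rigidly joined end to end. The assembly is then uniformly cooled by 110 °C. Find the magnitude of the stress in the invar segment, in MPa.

Free thermal contraction of the whole bar: Σ αᵢΔT Lᵢ = 9.3×10⁻⁶×110×800 + 1.3×10⁻⁶×110×575 + 22.5×10⁻⁶×110×200 = 1.396 mm.
The rigid supports impose zero overall length change; the single axial force P common to all segments must satisfy P Σ Lᵢ/(AᵢEᵢ) = δ_free.
Σ Lᵢ/(AᵢEᵢ) = 800/(550×115×10³) + 575/(1775×148×10³) + 200/(325×70×10³) = 2.363×10⁻⁵ mm/N.
Hence P = δ_free / Σ(L/AE) = 1.396/2.363×10⁻⁵ = 59.07 kN (tensile).
σ_{invar} = P / A = 59070 / 1775 = 33.28 MPa.

σ ≈ 33.3 MPa (tensile)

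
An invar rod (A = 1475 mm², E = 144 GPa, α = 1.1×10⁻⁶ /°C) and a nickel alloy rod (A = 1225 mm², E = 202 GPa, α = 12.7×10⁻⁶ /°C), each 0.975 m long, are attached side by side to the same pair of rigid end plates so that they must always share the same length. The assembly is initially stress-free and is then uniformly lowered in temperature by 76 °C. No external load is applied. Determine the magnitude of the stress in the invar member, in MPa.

Both members must finish at the same length. With the larger α, the nickel alloy tends to over-contract; the plates restrain it, putting the nickel alloy in tension and the invar in compression. With no external load the two internal forces are equal and opposite, magnitude P.
Setting the final lengths equal and cancelling L: (α₁ − α₂)ΔT = P/(A₁E₁) + P/(A₂E₂).
|α₁ − α₂|·ΔT = 11.6×10⁻⁶ × 76 = 0.0008816.
1/(A₁E₁) + 1/(A₂E₂) = 1/(1475×144×10³) + 1/(1225×202×10³) = 8.749×10⁻⁹ N⁻¹.
P = 0.0008816 / 8.749×10⁻⁹ = 100800 N = 100.8 kN.
σ_{invar} = P/A₁ = 100800/1475 = 68.31 MPa, compressive.

σ ≈ 68.3 MPa (compressive)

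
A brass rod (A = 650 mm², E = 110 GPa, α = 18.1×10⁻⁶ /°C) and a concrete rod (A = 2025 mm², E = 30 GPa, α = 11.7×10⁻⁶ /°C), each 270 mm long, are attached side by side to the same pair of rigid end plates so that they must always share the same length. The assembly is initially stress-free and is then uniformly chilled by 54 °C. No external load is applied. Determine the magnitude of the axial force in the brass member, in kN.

P ≈ 11.4 kN (tensile in the brass)

Both members must finish at the same length. With the larger α, the brass tends to over-contract; the plates restrain it, putting the brass in tension and the concrete in compression. With no external load the two internal forces are equal and opposite, magnitude P.
Equating the net (thermal + elastic) strains gives |α₁ − α₂|·ΔT = P·[1/(A₁E₁) + 1/(A₂E₂)].
|α₁ − α₂|·ΔT = 6.4×10⁻⁶ × 54 = 0.0003456.
1/(A₁E₁) + 1/(A₂E₂) = 1/(650×110×10³) + 1/(2025×30×10³) = 3.045×10⁻⁸ N⁻¹.
So P = 0.0003456 / 3.045×10⁻⁸ = 11.35 kN.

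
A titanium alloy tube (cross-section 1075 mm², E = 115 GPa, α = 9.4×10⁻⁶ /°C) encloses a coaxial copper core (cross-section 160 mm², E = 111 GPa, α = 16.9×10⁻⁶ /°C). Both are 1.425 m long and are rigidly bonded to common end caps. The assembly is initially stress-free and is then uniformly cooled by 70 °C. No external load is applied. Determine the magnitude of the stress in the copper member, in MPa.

Both members must finish at the same length. With the larger α, the copper tends to over-contract; the plates restrain it, putting the copper in tension and the titanium alloy in compression. With no external load the two internal forces are equal and opposite, magnitude P.
Compatibility of the two members (thermal + elastic change equal): (α₁ − α₂)ΔT = P·[1/(A₁E₁) + 1/(A₂E₂)].
|α₁ − α₂|·ΔT = 7.5×10⁻⁶ × 70 = 0.000525.
1/(A₁E₁) + 1/(A₂E₂) = 1/(1075×115×10³) + 1/(160×111×10³) = 6.44×10⁻⁸ N⁻¹.
P = 0.000525 / 6.44×10⁻⁸ = 8153 N = 8.153 kN.
σ_{copper} = P/A₂ = 8153/160 = 50.95 MPa, tensile.

σ ≈ 51 MPa (tensile)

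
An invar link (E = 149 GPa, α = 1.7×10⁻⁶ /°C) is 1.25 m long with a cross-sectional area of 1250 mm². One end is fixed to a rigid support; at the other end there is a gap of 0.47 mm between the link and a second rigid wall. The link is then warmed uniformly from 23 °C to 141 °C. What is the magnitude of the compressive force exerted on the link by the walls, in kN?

P ≈ 0 kN

Unrestrained expansion: δ_free = αΔT L = 1.7×10⁻⁶ × 118 × 1250 = 0.2507 mm.
This is smaller than the 0.47 mm clearance, so the link expands freely without reaching the stop — the stress is zero.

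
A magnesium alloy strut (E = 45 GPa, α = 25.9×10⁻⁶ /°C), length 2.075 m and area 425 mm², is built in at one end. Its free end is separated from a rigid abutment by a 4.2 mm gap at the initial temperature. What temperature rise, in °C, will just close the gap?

ΔT ≈ 78.2 °C

Contact occurs when the free expansion equals the gap: αΔT L = 4.2 mm.
ΔT = 4.2 / (25.9×10⁻⁶ × 2075) = 78.15 °C.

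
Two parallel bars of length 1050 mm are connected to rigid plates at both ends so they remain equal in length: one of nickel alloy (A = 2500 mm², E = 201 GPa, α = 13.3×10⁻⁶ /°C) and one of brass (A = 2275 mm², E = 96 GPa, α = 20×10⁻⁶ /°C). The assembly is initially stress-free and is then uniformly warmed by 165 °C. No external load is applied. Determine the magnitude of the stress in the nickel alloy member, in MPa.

Equilibrium of a rigid end plate with no external load gives equal and opposite internal forces ±P in the two members. Since α_{brass} > α_{nickel alloy}, heating drives the brass into compression and the nickel alloy into tension.
Setting the final lengths equal and cancelling L: (α₁ − α₂)ΔT = P/(A₁E₁) + P/(A₂E₂).
|α₁ − α₂|·ΔT = 6.7×10⁻⁶ × 165 = 0.001105.
1/(A₁E₁) + 1/(A₂E₂) = 1/(2500×201×10³) + 1/(2275×96×10³) = 6.569×10⁻⁹ N⁻¹.
P = 0.001105 / 6.569×10⁻⁹ = 168300 N = 168.3 kN.
σ_{nickel alloy} = P/A₁ = 168300/2500 = 67.32 MPa, tensile.

σ ≈ 67.3 MPa (tensile)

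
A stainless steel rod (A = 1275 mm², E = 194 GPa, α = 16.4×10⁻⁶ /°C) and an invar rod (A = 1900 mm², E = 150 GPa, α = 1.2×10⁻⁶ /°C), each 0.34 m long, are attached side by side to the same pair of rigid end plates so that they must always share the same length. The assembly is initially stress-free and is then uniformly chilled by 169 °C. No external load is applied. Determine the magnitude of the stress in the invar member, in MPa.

σ ≈ 179 MPa (compressive)

The stainless steel has the larger α, so on cooling it would change length more than the invar if both were free. The rigid plates force a common final length, so the stainless steel is put into tension and the invar into compression, with equal and opposite forces P (no external load).
Setting the final lengths equal and cancelling L: (α₁ − α₂)ΔT = P/(A₁E₁) + P/(A₂E₂).
|α₁ − α₂|·ΔT = 15.2×10⁻⁶ × 169 = 0.002569.
1/(A₁E₁) + 1/(A₂E₂) = 1/(1275×194×10³) + 1/(1900×150×10³) = 7.552×10⁻⁹ N⁻¹.
P = 0.002569 / 7.552×10⁻⁹ = 340200 N = 340.2 kN.
σ_{invar} = P/A₂ = 340200/1900 = 179 MPa, compressive.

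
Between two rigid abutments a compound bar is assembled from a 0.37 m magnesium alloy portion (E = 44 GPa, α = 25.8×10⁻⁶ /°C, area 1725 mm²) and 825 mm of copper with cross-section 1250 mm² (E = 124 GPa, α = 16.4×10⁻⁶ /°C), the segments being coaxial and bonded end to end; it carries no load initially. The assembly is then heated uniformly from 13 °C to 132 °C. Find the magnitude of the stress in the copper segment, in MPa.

If the supports were absent, the total length change would be Σ αᵢΔT Lᵢ = 25.8×10⁻⁶×119×370 + 16.4×10⁻⁶×119×825 = 2.746 mm.
The walls prevent any net length change, so an axial force P (same in every segment) develops. Compatibility: P · Σ Lᵢ/(AᵢEᵢ) = δ_free.
The series flexibility is Σ Lᵢ/(AᵢEᵢ) = 370/(1725×44×10³) + 825/(1250×124×10³) = 1.02×10⁻⁵ mm/N.
Hence P = δ_free / Σ(L/AE) = 2.746/1.02×10⁻⁵ = 269.3 kN (compressive).
σ_{copper} = P / A = 269300 / 1250 = 215.4 MPa.

σ ≈ 215 MPa (compressive)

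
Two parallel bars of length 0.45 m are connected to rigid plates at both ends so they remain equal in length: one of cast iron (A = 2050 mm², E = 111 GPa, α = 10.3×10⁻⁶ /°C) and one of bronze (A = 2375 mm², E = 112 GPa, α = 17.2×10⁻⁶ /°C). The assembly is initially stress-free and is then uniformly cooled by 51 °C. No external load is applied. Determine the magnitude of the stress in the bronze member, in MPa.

σ ≈ 18.2 MPa (tensile)

Equilibrium of a rigid end plate with no external load gives equal and opposite internal forces ±P in the two members. Since α_{bronze} > α_{cast iron}, cooling drives the bronze into tension and the cast iron into compression.
Equating the net (thermal + elastic) strains gives |α₁ − α₂|·ΔT = P·[1/(A₁E₁) + 1/(A₂E₂)].
|α₁ − α₂|·ΔT = 6.9×10⁻⁶ × 51 = 0.0003519.
1/(A₁E₁) + 1/(A₂E₂) = 1/(2050×111×10³) + 1/(2375×112×10³) = 8.154×10⁻⁹ N⁻¹.
P = 0.0003519 / 8.154×10⁻⁹ = 43160 N = 43.16 kN.
σ_{bronze} = P/A₂ = 43160/2375 = 18.17 MPa, tensile.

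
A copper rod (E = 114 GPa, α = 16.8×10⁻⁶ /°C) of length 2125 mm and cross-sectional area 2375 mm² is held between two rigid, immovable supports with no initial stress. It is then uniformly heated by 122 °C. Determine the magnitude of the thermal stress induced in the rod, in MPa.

σ ≈ 234 MPa (compressive)

With length fixed, the mechanical strain must cancel the thermal strain αΔT = 16.8×10⁻⁶ × 122 = 2049.6×10⁻⁶.
σ = EαΔT = 114×10³ × 16.8×10⁻⁶ × 122 = 233.7 MPa (compressive; the rod is trying to expand).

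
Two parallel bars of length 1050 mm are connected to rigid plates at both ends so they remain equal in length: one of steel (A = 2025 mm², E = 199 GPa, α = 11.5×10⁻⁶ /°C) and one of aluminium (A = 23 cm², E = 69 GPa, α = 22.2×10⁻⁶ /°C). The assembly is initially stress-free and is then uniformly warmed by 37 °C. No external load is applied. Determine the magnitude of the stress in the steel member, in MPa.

σ ≈ 22.3 MPa (tensile)

Equilibrium of a rigid end plate with no external load gives equal and opposite internal forces ±P in the two members. Since α_{aluminium} > α_{steel}, heating drives the aluminium into compression and the steel into tension.
Compatibility of the two members (thermal + elastic change equal): (α₁ − α₂)ΔT = P·[1/(A₁E₁) + 1/(A₂E₂)].
|α₁ − α₂|·ΔT = 10.7×10⁻⁶ × 37 = 0.0003959.
1/(A₁E₁) + 1/(A₂E₂) = 1/(2025×199×10³) + 1/(2300×69×10³) = 8.783×10⁻⁹ N⁻¹.
P = 0.0003959 / 8.783×10⁻⁹ = 45080 N = 45.08 kN.
σ_{steel} = P/A₁ = 45080/2025 = 22.26 MPa, tensile.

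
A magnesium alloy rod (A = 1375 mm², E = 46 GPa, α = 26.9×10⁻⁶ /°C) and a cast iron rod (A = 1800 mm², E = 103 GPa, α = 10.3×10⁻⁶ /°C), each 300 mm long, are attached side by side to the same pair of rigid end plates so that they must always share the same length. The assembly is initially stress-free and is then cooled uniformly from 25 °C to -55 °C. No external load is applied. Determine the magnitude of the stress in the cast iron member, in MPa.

σ ≈ 34.8 MPa (compressive)

Equilibrium of a rigid end plate with no external load gives equal and opposite internal forces ±P in the two members. Since α_{magnesium alloy} > α_{cast iron}, cooling drives the magnesium alloy into tension and the cast iron into compression.
Equating the net (thermal + elastic) strains gives |α₁ − α₂|·ΔT = P·[1/(A₁E₁) + 1/(A₂E₂)].
|α₁ − α₂|·ΔT = 16.6×10⁻⁶ × 80 = 0.001328.
1/(A₁E₁) + 1/(A₂E₂) = 1/(1375×46×10³) + 1/(1800×103×10³) = 2.12×10⁻⁸ N⁻¹.
So P = 0.001328 / 2.12×10⁻⁸ = 62.63 kN.
σ_{cast iron} = P/A₂ = 62630/1800 = 34.79 MPa, compressive.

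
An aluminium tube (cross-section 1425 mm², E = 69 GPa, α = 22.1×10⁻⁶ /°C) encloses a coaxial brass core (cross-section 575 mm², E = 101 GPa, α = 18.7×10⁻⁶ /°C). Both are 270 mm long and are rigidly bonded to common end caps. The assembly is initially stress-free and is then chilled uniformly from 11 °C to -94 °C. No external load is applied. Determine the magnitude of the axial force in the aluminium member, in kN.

The aluminium has the larger α, so on cooling it would change length more than the brass if both were free. The rigid plates force a common final length, so the aluminium is put into tension and the brass into compression, with equal and opposite forces P (no external load).
Compatibility of the two members (thermal + elastic change equal): (α₁ − α₂)ΔT = P·[1/(A₁E₁) + 1/(A₂E₂)].
|α₁ − α₂|·ΔT = 3.4×10⁻⁶ × 105 = 0.000357.
1/(A₁E₁) + 1/(A₂E₂) = 1/(1425×69×10³) + 1/(575×101×10³) = 2.739×10⁻⁸ N⁻¹.
So P = 0.000357 / 2.739×10⁻⁸ = 13.03 kN.

P ≈ 13 kN (tensile in the aluminium)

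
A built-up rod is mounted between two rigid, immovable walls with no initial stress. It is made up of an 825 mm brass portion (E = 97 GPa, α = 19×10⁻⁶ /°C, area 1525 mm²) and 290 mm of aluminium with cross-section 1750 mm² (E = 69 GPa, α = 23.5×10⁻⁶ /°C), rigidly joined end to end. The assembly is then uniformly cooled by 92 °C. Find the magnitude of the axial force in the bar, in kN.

Free thermal contraction of the whole bar: Σ αᵢΔT Lᵢ = 19×10⁻⁶×92×825 + 23.5×10⁻⁶×92×290 = 2.069 mm.
The rigid supports impose zero overall length change; the single axial force P common to all segments must satisfy P Σ Lᵢ/(AᵢEᵢ) = δ_free.
The series flexibility is Σ Lᵢ/(AᵢEᵢ) = 825/(1525×97×10³) + 290/(1750×69×10³) = 7.979×10⁻⁶ mm/N.
P = 2.069 / 7.979×10⁻⁶ = 259300 N = 259.3 kN, tensile.

P ≈ 259 kN (tensile)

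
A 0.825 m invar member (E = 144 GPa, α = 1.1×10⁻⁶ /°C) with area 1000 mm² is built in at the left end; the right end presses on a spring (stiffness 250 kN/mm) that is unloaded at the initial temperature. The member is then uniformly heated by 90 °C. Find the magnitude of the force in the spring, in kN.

Free thermal expansion: δ_free = αΔT L = 1.1×10⁻⁶ × 90 × 825 = 0.08168 mm.
With a force P in the spring, the elastic change of the member is PL/(AE) and that of the spring is P/k; compatibility requires their sum to equal δ_free.
So P = δ_free / [L/(AE) + 1/k] = 0.08168 / [ 825/(1000×144×10³) + 1/(250×10³) ].
P = 0.08168 / 9.729×10⁻⁶ = 8395 N.

P ≈ 8.39 kN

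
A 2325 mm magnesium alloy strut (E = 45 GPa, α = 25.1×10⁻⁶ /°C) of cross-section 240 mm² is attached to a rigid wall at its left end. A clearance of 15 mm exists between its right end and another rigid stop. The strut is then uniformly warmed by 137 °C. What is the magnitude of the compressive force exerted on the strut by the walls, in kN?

If the wall were absent the strut would grow by αΔT L = 25.1×10⁻⁶ × 137 × 2325 = 7.995 mm.
Since δ_free = 7.99 mm is less than the 15 mm gap, the strut never touches the wall. No axial force develops.

P ≈ 0 kN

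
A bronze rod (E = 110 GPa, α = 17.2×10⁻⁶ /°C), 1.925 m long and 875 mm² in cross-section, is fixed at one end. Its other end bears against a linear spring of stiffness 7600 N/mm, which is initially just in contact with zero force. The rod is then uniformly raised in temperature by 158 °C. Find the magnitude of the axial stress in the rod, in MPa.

σ ≈ 39.4 MPa (compressive)

The unrestrained thermal change is αΔT L = 17.2×10⁻⁶ × 158 × 1925 = 5.231 mm.
Let P be the compressive force at the spring. The rod shortens elastically by PL/(AE) and the spring compresses by P/k; together these equal δ_free.
P [ L/(AE) + 1/k ] = δ_free → P [ 1925/(875×110×10³) + 1/(7600) ] = 5.231.
P = 5.231 / 0.0001516 = 34510 N.
σ = P/A = 34510/875 = 39.44 MPa.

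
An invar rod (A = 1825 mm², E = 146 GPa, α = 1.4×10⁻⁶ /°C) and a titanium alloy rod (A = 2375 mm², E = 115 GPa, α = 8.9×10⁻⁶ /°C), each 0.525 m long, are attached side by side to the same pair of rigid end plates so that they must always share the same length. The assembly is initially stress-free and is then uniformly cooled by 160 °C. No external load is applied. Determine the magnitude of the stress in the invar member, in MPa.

σ ≈ 88.7 MPa (compressive)

The titanium alloy has the larger α, so on cooling it would change length more than the invar if both were free. The rigid plates force a common final length, so the titanium alloy is put into tension and the invar into compression, with equal and opposite forces P (no external load).
Setting the final lengths equal and cancelling L: (α₁ − α₂)ΔT = P/(A₁E₁) + P/(A₂E₂).
|α₁ − α₂|·ΔT = 7.5×10⁻⁶ × 160 = 0.0012.
1/(A₁E₁) + 1/(A₂E₂) = 1/(1825×146×10³) + 1/(2375×115×10³) = 7.414×10⁻⁹ N⁻¹.
So P = 0.0012 / 7.414×10⁻⁹ = 161.8 kN.
σ_{invar} = P/A₁ = 161800/1825 = 88.68 MPa, compressive.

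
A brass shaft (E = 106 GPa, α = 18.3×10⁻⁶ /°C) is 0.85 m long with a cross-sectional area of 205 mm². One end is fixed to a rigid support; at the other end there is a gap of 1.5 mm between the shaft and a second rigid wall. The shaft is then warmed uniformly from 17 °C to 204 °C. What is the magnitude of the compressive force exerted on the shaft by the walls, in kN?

P ≈ 36 kN

Free thermal elongation = αΔT L = 18.3×10⁻⁶ × 187 × 850 = 2.909 mm.
The gap closes (δ_free > 1.5 mm) and the wall then resists a further 2.909 − 1.5 = 1.409 mm of expansion.
That suppressed elongation corresponds to σ = E·Δ/L = 106×10³ × 1.409/850 = 175.7 MPa.
Force on the wall = σA = 175.7 × 205 mm² = 36.02 kN.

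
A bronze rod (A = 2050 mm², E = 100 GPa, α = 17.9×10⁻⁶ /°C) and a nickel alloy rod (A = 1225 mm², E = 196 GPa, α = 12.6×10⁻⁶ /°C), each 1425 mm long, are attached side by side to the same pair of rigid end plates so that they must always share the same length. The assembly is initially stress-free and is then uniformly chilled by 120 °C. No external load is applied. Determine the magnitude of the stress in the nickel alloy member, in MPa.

σ ≈ 57.4 MPa (compressive)

Equilibrium of a rigid end plate with no external load gives equal and opposite internal forces ±P in the two members. Since α_{bronze} > α_{nickel alloy}, cooling drives the bronze into tension and the nickel alloy into compression.
Compatibility of the two members (thermal + elastic change equal): (α₁ − α₂)ΔT = P·[1/(A₁E₁) + 1/(A₂E₂)].
|α₁ − α₂|·ΔT = 5.3×10⁻⁶ × 120 = 0.000636.
1/(A₁E₁) + 1/(A₂E₂) = 1/(2050×100×10³) + 1/(1225×196×10³) = 9.043×10⁻⁹ N⁻¹.
So P = 0.000636 / 9.043×10⁻⁹ = 70.33 kN.
σ_{nickel alloy} = P/A₂ = 70330/1225 = 57.41 MPa, compressive.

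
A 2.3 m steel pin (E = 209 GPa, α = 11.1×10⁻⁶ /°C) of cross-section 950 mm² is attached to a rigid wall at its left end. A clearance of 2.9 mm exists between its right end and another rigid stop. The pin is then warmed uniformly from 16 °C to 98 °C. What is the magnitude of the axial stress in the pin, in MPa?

If the wall were absent the pin would grow by αΔT L = 11.1×10⁻⁶ × 82 × 2300 = 2.093 mm.
This is smaller than the 2.9 mm clearance, so the pin expands freely without reaching the stop — the stress is zero.

σ ≈ 0 MPa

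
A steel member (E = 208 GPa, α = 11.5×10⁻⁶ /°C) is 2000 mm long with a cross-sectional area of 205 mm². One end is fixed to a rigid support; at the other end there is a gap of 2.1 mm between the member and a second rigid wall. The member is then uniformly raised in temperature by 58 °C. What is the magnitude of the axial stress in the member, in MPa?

Unrestrained expansion: δ_free = αΔT L = 11.5×10⁻⁶ × 58 × 2000 = 1.334 mm.
Since δ_free = 1.33 mm is less than the 2.1 mm gap, the member never touches the wall. No axial force develops.

σ ≈ 0 MPa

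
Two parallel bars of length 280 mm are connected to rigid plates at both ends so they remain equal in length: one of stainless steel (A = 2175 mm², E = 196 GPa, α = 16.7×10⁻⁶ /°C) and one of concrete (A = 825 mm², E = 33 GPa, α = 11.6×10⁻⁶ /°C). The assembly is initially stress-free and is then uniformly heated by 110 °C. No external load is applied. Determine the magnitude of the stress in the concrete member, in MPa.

Both members must finish at the same length. With the larger α, the stainless steel tends to over-expand; the plates restrain it, putting the stainless steel in compression and the concrete in tension. With no external load the two internal forces are equal and opposite, magnitude P.
Compatibility of the two members (thermal + elastic change equal): (α₁ − α₂)ΔT = P·[1/(A₁E₁) + 1/(A₂E₂)].
|α₁ − α₂|·ΔT = 5.1×10⁻⁶ × 110 = 0.000561.
1/(A₁E₁) + 1/(A₂E₂) = 1/(2175×196×10³) + 1/(825×33×10³) = 3.908×10⁻⁸ N⁻¹.
So P = 0.000561 / 3.908×10⁻⁸ = 14.36 kN.
σ_{concrete} = P/A₂ = 14360/825 = 17.4 MPa, tensile.

σ ≈ 17.4 MPa (tensile)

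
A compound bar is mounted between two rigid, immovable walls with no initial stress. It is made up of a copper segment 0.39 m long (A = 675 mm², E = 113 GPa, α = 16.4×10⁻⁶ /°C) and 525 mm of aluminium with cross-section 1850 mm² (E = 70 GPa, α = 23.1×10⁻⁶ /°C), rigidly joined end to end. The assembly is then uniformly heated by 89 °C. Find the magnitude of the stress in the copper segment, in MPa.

With the walls removed the bar would change length by δ_free = Σ αᵢΔT Lᵢ = 16.4×10⁻⁶×89×390 + 23.1×10⁻⁶×89×525 = 1.649 mm.
Since the ends are fixed, an axial force P builds up, equal in every segment, with P · Σ Lᵢ/(AᵢEᵢ) = δ_free.
The series flexibility is Σ Lᵢ/(AᵢEᵢ) = 390/(675×113×10³) + 525/(1850×70×10³) = 9.167×10⁻⁶ mm/N.
P = 1.649 / 9.167×10⁻⁶ = 179800 N = 179.8 kN, compressive.
σ_{copper} = P / A = 179800 / 675 = 266.4 MPa.

σ ≈ 266 MPa (compressive)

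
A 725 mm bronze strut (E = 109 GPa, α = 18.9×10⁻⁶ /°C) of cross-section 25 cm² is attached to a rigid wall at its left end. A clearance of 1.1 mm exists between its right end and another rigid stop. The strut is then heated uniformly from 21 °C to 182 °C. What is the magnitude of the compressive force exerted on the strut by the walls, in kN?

P ≈ 416 kN

If the wall were absent the strut would grow by αΔT L = 18.9×10⁻⁶ × 161 × 725 = 2.206 mm.
The gap closes (δ_free > 1.1 mm) and the wall then resists a further 2.206 − 1.1 = 1.106 mm of expansion.
Compatibility: PL/(AE) = 1.106 mm, so σ = P/A = E × (1.106/725) = 166.3 MPa.
P = σA = 166.3 × 2500 = 415.7 kN.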